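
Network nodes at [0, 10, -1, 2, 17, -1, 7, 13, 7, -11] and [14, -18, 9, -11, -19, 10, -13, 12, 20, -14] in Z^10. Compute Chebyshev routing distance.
36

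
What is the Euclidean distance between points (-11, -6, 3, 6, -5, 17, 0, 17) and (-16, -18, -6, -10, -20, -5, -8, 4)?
38.0526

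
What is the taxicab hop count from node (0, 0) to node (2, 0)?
2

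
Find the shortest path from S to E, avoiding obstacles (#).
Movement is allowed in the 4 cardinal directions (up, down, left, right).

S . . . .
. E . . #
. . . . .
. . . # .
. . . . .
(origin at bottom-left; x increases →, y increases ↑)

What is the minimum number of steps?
2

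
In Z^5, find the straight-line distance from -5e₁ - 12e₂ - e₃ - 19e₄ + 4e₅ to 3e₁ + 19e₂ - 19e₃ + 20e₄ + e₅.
53.6563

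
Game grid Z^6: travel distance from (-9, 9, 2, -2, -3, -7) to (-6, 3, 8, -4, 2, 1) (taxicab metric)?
30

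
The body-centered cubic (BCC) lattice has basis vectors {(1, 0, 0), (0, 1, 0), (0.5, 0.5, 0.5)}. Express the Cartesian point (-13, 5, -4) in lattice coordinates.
-9b₁ + 9b₂ - 8b₃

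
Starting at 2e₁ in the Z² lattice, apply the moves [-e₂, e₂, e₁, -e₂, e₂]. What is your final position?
(3, 0)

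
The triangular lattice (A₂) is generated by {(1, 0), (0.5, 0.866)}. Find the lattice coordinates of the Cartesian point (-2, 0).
-2b₁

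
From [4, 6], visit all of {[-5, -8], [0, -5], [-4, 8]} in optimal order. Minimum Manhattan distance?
35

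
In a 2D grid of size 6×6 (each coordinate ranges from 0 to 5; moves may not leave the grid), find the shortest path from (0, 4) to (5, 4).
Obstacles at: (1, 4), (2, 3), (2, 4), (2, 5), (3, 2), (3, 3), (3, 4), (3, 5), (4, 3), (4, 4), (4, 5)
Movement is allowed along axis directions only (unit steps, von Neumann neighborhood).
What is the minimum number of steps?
11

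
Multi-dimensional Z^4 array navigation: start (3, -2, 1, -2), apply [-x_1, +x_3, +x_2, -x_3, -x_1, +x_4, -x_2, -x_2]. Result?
(1, -3, 1, -1)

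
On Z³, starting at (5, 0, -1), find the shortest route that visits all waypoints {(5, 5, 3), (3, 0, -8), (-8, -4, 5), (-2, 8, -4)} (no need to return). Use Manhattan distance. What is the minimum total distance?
67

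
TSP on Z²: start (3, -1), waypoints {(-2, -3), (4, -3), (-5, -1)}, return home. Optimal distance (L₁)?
22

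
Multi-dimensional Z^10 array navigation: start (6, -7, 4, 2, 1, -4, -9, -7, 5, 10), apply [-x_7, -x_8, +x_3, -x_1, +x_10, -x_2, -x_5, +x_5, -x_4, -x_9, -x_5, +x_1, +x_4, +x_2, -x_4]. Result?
(6, -7, 5, 1, 0, -4, -10, -8, 4, 11)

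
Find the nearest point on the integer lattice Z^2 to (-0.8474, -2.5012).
(-1, -3)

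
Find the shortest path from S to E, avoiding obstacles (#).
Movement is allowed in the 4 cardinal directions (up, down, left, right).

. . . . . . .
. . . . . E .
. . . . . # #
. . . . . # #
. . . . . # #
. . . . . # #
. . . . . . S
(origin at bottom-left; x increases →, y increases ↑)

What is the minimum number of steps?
8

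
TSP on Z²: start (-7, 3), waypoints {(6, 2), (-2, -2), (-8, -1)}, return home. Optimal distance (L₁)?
38
(one optimal route: (-7, 3) → (6, 2) → (-2, -2) → (-8, -1) → (-7, 3))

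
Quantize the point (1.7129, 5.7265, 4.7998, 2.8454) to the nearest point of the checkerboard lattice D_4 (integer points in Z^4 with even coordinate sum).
(2, 6, 5, 3)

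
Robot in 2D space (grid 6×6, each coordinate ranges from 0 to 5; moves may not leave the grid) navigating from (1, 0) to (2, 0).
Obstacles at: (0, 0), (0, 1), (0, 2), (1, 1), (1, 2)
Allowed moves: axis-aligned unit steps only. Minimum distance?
1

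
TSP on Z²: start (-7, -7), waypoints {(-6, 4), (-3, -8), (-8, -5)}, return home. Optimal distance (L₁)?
34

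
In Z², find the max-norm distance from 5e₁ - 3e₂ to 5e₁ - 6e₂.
3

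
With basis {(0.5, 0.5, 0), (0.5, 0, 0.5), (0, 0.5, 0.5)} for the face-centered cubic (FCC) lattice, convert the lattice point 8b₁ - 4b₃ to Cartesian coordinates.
(4, 2, -2)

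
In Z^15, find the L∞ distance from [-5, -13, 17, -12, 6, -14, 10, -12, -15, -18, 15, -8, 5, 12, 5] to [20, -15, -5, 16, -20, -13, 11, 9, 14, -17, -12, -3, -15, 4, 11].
29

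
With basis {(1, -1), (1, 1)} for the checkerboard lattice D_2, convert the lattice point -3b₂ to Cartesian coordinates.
(-3, -3)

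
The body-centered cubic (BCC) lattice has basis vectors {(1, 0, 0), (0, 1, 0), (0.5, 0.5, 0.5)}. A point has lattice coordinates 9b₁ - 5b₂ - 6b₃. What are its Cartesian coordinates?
(6, -8, -3)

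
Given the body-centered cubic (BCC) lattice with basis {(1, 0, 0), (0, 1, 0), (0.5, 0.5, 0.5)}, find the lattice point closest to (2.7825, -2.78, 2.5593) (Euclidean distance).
(2.5, -2.5, 2.5)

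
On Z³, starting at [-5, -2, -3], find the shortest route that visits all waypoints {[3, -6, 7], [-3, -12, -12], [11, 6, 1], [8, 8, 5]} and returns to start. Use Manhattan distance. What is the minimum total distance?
110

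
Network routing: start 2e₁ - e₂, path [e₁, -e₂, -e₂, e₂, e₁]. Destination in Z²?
(4, -2)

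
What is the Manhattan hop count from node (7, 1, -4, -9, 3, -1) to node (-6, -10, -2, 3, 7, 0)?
43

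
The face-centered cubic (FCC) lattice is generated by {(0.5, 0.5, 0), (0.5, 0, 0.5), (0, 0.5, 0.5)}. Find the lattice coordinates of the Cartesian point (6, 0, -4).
10b₁ + 2b₂ - 10b₃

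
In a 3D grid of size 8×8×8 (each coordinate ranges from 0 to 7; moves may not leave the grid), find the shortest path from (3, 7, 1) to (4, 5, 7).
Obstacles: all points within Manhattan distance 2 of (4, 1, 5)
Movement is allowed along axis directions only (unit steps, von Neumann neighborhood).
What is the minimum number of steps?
9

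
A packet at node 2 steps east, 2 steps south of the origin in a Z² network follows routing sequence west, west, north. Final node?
(0, -1)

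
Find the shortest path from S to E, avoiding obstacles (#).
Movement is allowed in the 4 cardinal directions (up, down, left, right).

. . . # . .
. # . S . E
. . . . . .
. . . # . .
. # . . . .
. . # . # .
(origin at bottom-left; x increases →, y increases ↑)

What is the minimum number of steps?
2
(one shortest path: (3, 4) → (4, 4) → (5, 4))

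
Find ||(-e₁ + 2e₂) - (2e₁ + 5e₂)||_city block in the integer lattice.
6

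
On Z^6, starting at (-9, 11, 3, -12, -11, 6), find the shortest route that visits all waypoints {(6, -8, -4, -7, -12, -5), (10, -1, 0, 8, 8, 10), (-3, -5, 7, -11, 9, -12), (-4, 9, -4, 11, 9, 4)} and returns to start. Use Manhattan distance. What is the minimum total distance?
276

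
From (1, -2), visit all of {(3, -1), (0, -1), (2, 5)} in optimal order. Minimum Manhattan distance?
12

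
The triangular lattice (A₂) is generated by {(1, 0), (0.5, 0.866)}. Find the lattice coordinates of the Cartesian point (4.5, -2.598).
6b₁ - 3b₂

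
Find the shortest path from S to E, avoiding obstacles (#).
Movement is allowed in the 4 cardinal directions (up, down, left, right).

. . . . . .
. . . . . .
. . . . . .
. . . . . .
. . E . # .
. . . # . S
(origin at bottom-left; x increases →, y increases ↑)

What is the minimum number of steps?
6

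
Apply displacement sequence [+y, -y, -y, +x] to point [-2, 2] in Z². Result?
(-1, 1)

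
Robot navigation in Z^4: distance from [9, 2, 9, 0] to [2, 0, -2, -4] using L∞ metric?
11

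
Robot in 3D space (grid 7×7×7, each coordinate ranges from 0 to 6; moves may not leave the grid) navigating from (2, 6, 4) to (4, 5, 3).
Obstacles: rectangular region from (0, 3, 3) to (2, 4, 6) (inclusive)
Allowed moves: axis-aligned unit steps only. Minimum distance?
4
(one shortest path: (2, 6, 4) → (3, 6, 4) → (4, 6, 4) → (4, 5, 4) → (4, 5, 3))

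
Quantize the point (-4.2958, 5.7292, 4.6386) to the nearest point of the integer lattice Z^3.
(-4, 6, 5)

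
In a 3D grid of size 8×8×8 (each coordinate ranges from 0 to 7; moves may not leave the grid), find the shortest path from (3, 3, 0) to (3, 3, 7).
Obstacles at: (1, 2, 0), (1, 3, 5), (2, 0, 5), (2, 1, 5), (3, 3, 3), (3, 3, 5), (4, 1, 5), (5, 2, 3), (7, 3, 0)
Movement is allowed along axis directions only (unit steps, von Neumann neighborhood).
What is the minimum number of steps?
9
(one shortest path: (3, 3, 0) → (2, 3, 0) → (2, 3, 1) → (2, 3, 2) → (2, 3, 3) → (2, 3, 4) → (2, 3, 5) → (2, 3, 6) → (3, 3, 6) → (3, 3, 7))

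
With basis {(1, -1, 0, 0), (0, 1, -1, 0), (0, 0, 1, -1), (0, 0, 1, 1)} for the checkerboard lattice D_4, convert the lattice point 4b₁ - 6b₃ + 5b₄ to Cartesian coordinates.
(4, -4, -1, 11)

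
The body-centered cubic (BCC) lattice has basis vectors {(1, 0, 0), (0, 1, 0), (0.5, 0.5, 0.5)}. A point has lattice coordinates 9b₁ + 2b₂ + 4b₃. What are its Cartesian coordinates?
(11, 4, 2)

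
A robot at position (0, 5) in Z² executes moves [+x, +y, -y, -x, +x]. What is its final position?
(1, 5)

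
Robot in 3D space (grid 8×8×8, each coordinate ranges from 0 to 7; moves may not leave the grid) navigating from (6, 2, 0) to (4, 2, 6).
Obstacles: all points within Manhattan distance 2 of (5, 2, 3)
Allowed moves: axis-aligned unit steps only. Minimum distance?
12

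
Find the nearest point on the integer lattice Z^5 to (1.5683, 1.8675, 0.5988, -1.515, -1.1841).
(2, 2, 1, -2, -1)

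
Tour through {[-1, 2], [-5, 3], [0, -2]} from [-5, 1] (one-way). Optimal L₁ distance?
12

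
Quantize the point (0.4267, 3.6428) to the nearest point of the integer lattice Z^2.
(0, 4)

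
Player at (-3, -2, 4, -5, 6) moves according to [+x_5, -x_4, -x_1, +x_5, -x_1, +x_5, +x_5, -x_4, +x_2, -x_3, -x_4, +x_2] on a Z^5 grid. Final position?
(-5, 0, 3, -8, 10)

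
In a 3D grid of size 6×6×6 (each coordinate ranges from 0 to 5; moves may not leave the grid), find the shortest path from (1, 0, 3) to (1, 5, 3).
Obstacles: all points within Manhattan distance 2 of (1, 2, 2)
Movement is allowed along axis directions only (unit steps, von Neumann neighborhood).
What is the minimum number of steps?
9
(one shortest path: (1, 0, 3) → (0, 0, 3) → (0, 1, 3) → (0, 1, 4) → (0, 2, 4) → (0, 3, 4) → (1, 3, 4) → (1, 4, 4) → (1, 5, 4) → (1, 5, 3))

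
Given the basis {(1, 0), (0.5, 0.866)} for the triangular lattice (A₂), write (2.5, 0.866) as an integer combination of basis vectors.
2b₁ + b₂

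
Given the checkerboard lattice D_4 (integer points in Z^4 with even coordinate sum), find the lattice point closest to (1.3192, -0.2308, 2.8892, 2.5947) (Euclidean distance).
(1, 0, 3, 2)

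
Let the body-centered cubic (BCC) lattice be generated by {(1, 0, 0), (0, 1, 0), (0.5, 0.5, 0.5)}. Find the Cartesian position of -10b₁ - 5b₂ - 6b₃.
(-13, -8, -3)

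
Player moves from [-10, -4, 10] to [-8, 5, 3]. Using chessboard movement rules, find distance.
9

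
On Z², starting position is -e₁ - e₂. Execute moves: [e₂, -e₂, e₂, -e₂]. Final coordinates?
(-1, -1)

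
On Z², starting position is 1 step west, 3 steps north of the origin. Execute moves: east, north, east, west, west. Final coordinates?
(-1, 4)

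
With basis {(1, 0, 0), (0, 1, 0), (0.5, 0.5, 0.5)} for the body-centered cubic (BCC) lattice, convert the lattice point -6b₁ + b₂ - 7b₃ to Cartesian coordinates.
(-9.5, -2.5, -3.5)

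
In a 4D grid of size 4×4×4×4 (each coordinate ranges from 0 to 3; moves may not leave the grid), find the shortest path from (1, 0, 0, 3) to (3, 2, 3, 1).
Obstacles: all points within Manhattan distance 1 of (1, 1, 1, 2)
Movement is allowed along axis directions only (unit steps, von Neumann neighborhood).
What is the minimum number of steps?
9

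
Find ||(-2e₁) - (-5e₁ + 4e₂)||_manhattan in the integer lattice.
7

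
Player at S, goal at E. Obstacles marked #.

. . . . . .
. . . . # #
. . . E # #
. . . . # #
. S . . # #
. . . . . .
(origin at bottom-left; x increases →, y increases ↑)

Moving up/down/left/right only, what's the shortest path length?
4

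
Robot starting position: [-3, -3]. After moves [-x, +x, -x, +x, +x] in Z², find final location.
(-2, -3)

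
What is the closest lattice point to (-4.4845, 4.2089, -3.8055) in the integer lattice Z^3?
(-4, 4, -4)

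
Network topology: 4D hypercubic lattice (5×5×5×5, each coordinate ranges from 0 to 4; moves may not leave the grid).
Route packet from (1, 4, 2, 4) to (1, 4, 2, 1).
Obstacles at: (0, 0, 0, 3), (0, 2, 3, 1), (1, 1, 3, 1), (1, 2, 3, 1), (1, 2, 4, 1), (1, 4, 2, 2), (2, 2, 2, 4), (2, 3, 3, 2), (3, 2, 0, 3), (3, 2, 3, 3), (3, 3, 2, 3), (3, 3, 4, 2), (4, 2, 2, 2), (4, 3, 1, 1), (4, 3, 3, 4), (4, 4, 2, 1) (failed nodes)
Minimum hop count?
5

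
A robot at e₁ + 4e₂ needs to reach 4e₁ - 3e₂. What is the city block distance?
10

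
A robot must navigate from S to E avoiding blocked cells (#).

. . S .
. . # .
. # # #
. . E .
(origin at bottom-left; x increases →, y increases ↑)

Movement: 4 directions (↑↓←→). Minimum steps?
7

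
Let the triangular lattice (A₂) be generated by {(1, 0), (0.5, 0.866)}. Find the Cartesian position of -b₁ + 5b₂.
(1.5, 4.33)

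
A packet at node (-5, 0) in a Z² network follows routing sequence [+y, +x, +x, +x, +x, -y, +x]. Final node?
(0, 0)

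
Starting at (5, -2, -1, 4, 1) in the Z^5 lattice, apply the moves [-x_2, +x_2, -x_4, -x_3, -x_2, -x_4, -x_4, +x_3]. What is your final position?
(5, -3, -1, 1, 1)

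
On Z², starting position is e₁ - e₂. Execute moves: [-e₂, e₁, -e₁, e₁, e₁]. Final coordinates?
(3, -2)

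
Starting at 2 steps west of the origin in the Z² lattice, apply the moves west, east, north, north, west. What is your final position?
(-3, 2)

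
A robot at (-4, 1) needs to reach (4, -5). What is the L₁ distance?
14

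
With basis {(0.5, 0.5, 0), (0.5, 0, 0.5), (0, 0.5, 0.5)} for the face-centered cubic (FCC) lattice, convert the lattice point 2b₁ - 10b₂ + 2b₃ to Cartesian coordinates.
(-4, 2, -4)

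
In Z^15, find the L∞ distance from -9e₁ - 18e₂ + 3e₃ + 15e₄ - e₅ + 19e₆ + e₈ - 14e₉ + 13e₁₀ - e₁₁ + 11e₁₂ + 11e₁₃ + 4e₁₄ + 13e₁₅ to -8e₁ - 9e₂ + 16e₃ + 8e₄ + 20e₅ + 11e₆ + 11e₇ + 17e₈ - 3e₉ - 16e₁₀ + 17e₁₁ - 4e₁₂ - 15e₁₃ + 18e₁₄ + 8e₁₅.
29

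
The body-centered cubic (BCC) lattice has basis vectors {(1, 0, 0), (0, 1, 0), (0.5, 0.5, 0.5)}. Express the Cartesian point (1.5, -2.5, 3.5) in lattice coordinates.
-2b₁ - 6b₂ + 7b₃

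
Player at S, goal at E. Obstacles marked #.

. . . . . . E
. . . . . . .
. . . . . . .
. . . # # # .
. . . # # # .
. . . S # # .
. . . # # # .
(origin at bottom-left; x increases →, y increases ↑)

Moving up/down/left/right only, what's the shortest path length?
10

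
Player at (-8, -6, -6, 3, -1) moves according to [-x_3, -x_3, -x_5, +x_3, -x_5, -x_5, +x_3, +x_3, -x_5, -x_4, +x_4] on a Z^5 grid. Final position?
(-8, -6, -5, 3, -5)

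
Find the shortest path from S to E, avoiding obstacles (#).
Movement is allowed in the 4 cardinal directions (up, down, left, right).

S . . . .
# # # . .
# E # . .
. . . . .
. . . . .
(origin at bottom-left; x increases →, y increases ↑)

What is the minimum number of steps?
9
(one shortest path: (0, 4) → (1, 4) → (2, 4) → (3, 4) → (3, 3) → (3, 2) → (3, 1) → (2, 1) → (1, 1) → (1, 2))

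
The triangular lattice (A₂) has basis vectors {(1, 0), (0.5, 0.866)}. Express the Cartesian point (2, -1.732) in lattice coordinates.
3b₁ - 2b₂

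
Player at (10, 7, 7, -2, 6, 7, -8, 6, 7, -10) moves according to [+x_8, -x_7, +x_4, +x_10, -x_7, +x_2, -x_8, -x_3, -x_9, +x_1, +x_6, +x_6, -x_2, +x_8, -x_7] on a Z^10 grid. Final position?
(11, 7, 6, -1, 6, 9, -11, 7, 6, -9)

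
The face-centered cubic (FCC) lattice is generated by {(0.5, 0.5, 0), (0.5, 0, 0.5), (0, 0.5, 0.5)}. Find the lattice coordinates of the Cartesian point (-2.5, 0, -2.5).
-5b₂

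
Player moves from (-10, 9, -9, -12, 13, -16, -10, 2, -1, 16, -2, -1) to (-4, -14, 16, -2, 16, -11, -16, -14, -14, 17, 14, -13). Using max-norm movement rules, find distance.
25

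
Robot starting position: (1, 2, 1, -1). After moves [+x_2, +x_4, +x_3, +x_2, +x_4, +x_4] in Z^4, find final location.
(1, 4, 2, 2)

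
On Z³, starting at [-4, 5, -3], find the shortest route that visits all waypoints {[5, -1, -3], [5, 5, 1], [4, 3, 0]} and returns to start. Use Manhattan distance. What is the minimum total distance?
40
(one optimal route: (-4, 5, -3) → (5, -1, -3) → (4, 3, 0) → (5, 5, 1) → (-4, 5, -3))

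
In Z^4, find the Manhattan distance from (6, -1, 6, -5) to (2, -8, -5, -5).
22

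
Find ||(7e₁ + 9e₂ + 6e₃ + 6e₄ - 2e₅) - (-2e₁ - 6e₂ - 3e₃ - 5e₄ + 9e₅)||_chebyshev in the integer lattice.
15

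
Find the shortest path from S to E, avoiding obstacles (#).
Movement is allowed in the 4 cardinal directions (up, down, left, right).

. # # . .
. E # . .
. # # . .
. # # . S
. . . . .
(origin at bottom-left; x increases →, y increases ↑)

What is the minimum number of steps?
9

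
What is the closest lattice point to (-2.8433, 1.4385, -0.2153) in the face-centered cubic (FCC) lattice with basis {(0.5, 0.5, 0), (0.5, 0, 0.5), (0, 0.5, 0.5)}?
(-3, 1.5, -0.5)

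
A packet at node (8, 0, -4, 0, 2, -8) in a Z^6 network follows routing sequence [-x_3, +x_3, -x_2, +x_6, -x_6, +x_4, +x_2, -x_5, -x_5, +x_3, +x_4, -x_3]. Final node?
(8, 0, -4, 2, 0, -8)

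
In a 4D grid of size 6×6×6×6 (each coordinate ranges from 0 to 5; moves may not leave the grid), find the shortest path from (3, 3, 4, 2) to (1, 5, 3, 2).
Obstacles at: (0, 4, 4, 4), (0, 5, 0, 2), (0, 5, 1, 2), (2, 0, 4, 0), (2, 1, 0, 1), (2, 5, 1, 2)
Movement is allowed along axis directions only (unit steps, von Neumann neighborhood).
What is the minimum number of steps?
5
(one shortest path: (3, 3, 4, 2) → (2, 3, 4, 2) → (1, 3, 4, 2) → (1, 4, 4, 2) → (1, 5, 4, 2) → (1, 5, 3, 2))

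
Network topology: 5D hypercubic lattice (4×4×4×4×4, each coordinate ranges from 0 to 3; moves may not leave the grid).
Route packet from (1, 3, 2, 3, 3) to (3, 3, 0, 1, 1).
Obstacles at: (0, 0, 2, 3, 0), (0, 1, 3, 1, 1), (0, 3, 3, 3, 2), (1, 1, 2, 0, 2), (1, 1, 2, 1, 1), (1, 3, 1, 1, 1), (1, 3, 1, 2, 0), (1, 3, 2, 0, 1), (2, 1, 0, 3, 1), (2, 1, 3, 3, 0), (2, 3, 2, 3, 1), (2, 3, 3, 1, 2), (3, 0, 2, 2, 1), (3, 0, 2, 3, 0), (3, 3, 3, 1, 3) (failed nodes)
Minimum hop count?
8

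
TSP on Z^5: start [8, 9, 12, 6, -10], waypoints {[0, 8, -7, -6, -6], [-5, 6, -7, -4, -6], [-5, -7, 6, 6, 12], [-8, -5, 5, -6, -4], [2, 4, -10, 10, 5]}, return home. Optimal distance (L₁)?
214
(one optimal route: (8, 9, 12, 6, -10) → (0, 8, -7, -6, -6) → (-5, 6, -7, -4, -6) → (-8, -5, 5, -6, -4) → (-5, -7, 6, 6, 12) → (2, 4, -10, 10, 5) → (8, 9, 12, 6, -10))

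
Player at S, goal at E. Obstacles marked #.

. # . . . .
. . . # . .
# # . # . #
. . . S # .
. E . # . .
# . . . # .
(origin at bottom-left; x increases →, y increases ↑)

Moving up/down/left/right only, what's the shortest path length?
3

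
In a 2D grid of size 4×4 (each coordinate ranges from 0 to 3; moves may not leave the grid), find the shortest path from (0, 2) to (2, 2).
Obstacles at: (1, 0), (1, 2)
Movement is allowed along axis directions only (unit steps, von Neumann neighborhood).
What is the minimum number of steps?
4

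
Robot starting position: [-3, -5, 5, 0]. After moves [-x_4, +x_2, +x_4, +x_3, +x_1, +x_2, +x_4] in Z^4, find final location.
(-2, -3, 6, 1)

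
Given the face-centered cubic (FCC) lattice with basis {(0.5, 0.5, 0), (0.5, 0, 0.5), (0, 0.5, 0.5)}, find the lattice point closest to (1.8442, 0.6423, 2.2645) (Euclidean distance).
(2, 0.5, 2.5)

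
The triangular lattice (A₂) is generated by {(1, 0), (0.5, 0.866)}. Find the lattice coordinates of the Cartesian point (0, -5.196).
3b₁ - 6b₂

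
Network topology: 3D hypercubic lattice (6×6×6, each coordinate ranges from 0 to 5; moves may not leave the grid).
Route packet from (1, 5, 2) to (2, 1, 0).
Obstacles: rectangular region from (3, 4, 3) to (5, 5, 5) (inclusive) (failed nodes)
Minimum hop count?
7
(one shortest path: (1, 5, 2) → (2, 5, 2) → (2, 4, 2) → (2, 3, 2) → (2, 2, 2) → (2, 1, 2) → (2, 1, 1) → (2, 1, 0))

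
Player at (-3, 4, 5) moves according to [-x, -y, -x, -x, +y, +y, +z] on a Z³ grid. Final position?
(-6, 5, 6)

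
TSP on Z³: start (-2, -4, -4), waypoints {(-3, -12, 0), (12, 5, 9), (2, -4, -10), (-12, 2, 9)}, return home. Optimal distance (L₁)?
120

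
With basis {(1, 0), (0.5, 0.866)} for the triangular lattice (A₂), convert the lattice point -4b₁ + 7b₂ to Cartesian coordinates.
(-0.5, 6.062)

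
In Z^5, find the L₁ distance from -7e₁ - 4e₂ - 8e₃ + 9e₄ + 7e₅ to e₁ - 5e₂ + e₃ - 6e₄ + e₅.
39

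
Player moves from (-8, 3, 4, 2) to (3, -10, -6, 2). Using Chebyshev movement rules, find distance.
13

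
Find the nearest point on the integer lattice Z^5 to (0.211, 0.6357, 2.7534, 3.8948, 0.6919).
(0, 1, 3, 4, 1)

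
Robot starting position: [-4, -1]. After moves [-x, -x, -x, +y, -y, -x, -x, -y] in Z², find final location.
(-9, -2)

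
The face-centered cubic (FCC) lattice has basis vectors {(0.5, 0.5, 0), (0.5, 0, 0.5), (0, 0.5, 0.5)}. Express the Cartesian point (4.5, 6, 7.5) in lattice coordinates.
3b₁ + 6b₂ + 9b₃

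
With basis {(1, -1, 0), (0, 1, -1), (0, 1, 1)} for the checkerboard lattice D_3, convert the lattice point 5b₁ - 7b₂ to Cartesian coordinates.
(5, -12, 7)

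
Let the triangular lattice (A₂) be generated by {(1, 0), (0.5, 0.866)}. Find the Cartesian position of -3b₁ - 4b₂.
(-5, -3.464)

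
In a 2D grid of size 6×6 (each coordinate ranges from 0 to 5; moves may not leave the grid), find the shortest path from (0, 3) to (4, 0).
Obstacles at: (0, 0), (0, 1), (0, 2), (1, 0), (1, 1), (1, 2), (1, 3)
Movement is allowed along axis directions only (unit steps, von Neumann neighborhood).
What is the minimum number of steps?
9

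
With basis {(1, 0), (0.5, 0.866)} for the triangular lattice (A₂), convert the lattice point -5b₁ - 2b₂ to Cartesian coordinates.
(-6, -1.732)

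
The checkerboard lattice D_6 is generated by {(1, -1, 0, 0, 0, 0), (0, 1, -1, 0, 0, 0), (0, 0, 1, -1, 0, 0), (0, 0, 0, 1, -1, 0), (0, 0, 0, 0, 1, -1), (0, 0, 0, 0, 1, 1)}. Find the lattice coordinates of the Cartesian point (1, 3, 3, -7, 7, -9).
b₁ + 4b₂ + 7b₃ + 8b₅ - b₆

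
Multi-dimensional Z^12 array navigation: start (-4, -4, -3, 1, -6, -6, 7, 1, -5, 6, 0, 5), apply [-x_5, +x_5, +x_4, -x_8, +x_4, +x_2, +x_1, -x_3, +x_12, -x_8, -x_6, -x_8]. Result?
(-3, -3, -4, 3, -6, -7, 7, -2, -5, 6, 0, 6)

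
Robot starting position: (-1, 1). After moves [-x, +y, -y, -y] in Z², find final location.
(-2, 0)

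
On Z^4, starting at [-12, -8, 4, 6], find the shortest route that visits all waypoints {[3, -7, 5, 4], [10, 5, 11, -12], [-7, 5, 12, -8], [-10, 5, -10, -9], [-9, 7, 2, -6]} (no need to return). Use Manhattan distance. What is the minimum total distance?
116
(one optimal route: (-12, -8, 4, 6) → (3, -7, 5, 4) → (10, 5, 11, -12) → (-7, 5, 12, -8) → (-9, 7, 2, -6) → (-10, 5, -10, -9))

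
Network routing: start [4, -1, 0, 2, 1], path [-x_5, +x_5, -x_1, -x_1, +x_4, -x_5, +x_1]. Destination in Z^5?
(3, -1, 0, 3, 0)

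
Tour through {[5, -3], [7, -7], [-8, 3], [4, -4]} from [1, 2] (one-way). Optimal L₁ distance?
37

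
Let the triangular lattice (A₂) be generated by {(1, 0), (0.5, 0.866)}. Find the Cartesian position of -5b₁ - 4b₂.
(-7, -3.464)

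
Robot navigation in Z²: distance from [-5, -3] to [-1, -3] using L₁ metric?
4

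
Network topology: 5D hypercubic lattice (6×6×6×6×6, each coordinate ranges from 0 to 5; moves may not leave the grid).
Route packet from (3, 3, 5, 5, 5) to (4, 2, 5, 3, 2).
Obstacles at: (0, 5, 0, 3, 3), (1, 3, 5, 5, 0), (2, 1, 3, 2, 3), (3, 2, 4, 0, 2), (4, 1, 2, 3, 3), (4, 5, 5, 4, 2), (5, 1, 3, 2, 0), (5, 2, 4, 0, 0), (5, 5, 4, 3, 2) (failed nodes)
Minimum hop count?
7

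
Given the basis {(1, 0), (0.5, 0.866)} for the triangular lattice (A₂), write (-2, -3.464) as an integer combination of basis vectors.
-4b₂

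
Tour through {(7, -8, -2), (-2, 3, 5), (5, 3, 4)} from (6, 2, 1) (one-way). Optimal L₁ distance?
40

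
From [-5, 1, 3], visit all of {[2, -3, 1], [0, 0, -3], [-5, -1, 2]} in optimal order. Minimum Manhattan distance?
22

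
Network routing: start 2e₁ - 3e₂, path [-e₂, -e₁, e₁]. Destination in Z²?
(2, -4)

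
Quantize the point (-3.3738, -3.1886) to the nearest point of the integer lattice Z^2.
(-3, -3)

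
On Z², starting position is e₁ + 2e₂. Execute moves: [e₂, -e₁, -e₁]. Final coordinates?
(-1, 3)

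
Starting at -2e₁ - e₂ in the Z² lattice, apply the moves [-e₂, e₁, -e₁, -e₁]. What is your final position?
(-3, -2)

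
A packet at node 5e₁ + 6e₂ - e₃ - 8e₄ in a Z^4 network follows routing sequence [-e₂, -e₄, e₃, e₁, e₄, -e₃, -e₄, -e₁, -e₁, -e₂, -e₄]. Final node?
(4, 4, -1, -10)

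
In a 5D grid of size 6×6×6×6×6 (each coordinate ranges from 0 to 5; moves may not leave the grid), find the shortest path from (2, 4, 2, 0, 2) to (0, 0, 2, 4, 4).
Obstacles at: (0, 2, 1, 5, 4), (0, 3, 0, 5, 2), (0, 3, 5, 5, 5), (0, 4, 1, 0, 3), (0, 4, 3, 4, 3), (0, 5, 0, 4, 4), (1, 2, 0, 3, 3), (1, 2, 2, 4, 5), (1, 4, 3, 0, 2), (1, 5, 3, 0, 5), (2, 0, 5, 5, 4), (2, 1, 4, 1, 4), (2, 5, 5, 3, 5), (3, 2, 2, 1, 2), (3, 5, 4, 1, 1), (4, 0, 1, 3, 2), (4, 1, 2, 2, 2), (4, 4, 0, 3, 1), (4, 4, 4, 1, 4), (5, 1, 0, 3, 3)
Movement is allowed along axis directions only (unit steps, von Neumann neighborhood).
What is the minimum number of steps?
12
(one shortest path: (2, 4, 2, 0, 2) → (1, 4, 2, 0, 2) → (0, 4, 2, 0, 2) → (0, 3, 2, 0, 2) → (0, 2, 2, 0, 2) → (0, 1, 2, 0, 2) → (0, 0, 2, 0, 2) → (0, 0, 2, 1, 2) → (0, 0, 2, 2, 2) → (0, 0, 2, 3, 2) → (0, 0, 2, 4, 2) → (0, 0, 2, 4, 3) → (0, 0, 2, 4, 4))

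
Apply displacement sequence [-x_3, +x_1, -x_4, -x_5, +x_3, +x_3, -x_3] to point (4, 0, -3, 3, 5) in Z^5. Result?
(5, 0, -3, 2, 4)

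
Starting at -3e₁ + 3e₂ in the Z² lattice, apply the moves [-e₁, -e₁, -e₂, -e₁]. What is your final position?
(-6, 2)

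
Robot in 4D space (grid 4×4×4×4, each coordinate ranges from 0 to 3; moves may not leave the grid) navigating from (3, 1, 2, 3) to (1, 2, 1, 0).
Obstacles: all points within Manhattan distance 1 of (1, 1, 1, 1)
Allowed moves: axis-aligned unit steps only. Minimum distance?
7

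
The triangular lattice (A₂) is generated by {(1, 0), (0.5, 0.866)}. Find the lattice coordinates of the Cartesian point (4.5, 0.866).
4b₁ + b₂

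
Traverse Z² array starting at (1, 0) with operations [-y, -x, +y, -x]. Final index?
(-1, 0)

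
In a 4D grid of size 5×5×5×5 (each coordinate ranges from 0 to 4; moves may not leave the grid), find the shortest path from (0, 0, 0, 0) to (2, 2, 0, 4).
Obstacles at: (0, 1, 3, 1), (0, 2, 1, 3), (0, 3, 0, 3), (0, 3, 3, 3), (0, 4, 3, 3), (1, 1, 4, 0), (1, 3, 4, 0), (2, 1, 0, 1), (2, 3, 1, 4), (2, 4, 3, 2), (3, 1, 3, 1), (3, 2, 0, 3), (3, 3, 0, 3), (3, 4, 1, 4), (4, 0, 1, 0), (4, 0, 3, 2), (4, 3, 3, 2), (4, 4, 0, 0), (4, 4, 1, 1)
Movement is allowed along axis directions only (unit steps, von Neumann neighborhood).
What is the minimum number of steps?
8
(one shortest path: (0, 0, 0, 0) → (1, 0, 0, 0) → (2, 0, 0, 0) → (2, 1, 0, 0) → (2, 2, 0, 0) → (2, 2, 0, 1) → (2, 2, 0, 2) → (2, 2, 0, 3) → (2, 2, 0, 4))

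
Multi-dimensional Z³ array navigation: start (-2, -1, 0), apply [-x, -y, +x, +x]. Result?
(-1, -2, 0)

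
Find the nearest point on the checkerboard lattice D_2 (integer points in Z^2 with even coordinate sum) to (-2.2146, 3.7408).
(-2, 4)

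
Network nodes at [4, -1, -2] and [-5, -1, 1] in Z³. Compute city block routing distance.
12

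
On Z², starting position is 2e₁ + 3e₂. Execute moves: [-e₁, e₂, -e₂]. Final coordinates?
(1, 3)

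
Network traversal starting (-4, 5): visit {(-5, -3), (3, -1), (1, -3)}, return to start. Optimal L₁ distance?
32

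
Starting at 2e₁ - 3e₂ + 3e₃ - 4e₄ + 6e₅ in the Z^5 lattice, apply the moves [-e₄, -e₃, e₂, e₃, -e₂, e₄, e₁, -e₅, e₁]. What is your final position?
(4, -3, 3, -4, 5)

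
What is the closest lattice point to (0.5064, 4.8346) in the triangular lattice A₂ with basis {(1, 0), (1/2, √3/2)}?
(0.5, 4.33)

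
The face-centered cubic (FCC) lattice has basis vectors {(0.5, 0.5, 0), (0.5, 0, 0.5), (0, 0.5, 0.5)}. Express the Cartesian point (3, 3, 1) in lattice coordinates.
5b₁ + b₂ + b₃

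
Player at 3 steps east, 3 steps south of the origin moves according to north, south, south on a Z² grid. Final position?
(3, -4)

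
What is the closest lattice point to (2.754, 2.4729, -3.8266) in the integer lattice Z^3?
(3, 2, -4)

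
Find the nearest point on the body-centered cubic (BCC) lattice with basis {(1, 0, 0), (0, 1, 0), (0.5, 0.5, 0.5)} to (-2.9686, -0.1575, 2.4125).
(-3, 0, 2)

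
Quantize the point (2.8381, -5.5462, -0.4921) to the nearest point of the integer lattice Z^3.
(3, -6, 0)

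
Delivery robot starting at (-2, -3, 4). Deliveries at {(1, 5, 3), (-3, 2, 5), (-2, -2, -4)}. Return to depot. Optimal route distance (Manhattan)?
42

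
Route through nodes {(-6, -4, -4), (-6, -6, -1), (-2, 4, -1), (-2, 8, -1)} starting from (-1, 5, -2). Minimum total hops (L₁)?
28
(one optimal route: (-1, 5, -2) → (-2, 8, -1) → (-2, 4, -1) → (-6, -6, -1) → (-6, -4, -4))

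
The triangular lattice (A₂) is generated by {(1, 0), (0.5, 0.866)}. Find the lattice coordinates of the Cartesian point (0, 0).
0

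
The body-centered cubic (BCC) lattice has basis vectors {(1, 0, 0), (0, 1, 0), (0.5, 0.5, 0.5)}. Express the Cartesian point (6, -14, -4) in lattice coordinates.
10b₁ - 10b₂ - 8b₃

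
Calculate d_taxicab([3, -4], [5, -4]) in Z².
2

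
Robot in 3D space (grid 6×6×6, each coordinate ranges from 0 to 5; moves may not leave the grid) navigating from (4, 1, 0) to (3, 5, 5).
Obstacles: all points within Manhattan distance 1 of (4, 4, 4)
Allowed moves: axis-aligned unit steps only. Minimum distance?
10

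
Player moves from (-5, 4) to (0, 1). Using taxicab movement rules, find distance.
8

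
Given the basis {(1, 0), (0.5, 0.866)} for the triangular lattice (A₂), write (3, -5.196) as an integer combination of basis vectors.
6b₁ - 6b₂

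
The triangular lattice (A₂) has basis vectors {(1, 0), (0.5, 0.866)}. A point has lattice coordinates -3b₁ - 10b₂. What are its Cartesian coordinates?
(-8, -8.66)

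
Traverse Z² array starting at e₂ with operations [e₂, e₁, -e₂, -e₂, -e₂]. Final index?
(1, -1)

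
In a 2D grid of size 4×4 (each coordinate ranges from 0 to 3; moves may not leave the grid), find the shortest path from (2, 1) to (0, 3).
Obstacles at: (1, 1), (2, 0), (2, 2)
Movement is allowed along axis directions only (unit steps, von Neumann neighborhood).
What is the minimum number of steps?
6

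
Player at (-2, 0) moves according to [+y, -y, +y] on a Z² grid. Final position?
(-2, 1)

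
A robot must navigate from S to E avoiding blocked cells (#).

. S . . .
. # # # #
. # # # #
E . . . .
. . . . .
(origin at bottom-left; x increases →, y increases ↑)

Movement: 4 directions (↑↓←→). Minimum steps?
4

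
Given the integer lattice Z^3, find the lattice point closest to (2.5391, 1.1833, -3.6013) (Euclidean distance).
(3, 1, -4)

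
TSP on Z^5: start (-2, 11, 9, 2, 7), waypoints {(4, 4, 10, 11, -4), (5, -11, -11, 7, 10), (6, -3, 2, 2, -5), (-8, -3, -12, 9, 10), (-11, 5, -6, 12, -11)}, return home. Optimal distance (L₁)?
222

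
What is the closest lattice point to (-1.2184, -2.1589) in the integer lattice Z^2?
(-1, -2)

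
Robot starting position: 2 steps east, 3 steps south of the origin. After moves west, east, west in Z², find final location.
(1, -3)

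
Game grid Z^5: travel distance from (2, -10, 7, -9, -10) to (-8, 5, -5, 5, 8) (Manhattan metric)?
69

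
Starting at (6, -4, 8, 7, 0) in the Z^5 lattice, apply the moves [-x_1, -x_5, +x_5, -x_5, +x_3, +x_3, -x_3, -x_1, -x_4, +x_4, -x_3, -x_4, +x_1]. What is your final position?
(5, -4, 8, 6, -1)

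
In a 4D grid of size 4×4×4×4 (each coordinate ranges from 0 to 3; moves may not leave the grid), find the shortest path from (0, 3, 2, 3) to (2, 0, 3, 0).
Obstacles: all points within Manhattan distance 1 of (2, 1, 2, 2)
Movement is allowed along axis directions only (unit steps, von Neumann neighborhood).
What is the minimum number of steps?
9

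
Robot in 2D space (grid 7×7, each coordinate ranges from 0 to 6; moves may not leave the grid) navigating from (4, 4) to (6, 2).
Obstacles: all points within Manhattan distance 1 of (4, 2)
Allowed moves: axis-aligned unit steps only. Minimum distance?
4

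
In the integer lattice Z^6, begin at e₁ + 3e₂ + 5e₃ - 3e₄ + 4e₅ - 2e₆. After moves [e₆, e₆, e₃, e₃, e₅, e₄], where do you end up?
(1, 3, 7, -2, 5, 0)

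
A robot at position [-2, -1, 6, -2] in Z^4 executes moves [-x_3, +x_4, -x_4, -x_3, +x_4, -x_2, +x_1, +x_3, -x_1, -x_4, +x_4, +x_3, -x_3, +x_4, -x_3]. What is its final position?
(-2, -2, 4, 0)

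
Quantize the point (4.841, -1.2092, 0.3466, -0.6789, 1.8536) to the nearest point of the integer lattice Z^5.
(5, -1, 0, -1, 2)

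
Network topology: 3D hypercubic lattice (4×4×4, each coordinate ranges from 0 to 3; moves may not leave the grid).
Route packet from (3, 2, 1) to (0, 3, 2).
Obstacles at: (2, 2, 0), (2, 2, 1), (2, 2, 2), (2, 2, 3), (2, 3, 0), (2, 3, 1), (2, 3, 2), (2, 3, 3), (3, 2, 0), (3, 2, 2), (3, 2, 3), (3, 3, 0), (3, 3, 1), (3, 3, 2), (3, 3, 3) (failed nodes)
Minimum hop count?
7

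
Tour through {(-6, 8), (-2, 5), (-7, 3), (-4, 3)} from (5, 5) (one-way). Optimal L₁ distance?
20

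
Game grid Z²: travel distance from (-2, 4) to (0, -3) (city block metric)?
9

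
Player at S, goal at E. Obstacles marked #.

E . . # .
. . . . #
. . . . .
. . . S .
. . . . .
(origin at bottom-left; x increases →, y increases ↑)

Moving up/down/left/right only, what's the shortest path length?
6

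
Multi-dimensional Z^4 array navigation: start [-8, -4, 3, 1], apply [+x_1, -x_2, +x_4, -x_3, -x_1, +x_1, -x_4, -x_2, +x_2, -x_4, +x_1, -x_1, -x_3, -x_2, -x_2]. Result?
(-7, -7, 1, 0)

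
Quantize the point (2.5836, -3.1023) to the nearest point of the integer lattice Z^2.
(3, -3)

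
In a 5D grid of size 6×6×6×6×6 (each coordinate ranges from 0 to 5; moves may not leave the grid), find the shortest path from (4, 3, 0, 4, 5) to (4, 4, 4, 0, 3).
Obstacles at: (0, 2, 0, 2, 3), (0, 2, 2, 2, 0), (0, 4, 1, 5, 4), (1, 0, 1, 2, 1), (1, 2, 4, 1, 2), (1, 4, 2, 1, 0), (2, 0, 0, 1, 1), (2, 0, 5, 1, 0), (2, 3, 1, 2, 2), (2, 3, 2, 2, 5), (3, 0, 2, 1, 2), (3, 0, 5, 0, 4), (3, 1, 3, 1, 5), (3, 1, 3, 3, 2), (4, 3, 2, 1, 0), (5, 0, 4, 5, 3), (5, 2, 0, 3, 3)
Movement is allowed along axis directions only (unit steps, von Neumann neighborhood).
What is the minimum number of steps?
11
(one shortest path: (4, 3, 0, 4, 5) → (4, 4, 0, 4, 5) → (4, 4, 1, 4, 5) → (4, 4, 2, 4, 5) → (4, 4, 3, 4, 5) → (4, 4, 4, 4, 5) → (4, 4, 4, 3, 5) → (4, 4, 4, 2, 5) → (4, 4, 4, 1, 5) → (4, 4, 4, 0, 5) → (4, 4, 4, 0, 4) → (4, 4, 4, 0, 3))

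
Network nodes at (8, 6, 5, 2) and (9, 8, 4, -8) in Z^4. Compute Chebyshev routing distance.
10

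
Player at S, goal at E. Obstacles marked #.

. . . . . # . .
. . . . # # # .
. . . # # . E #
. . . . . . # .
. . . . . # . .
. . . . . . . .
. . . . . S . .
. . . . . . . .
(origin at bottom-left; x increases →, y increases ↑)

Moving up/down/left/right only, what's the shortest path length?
7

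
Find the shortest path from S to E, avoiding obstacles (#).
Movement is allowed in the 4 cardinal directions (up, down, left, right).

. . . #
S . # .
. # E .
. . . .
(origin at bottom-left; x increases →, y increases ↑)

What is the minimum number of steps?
5
(one shortest path: (0, 2) → (0, 1) → (0, 0) → (1, 0) → (2, 0) → (2, 1))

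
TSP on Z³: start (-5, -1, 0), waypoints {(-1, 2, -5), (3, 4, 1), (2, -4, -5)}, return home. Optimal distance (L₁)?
50
(one optimal route: (-5, -1, 0) → (-1, 2, -5) → (2, -4, -5) → (3, 4, 1) → (-5, -1, 0))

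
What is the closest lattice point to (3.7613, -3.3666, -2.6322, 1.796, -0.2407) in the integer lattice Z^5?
(4, -3, -3, 2, 0)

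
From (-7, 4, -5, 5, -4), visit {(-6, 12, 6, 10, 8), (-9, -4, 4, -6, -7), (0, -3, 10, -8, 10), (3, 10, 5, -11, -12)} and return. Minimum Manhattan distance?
198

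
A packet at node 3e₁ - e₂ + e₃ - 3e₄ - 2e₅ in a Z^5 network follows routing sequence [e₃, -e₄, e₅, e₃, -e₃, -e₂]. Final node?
(3, -2, 2, -4, -1)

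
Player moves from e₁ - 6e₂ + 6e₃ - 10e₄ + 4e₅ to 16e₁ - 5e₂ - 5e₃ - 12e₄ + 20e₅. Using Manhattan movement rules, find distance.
45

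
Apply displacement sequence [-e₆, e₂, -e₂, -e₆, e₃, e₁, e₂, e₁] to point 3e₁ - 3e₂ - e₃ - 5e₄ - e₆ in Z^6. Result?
(5, -2, 0, -5, 0, -3)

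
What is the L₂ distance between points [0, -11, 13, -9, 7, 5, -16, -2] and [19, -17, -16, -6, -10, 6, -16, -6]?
39.4081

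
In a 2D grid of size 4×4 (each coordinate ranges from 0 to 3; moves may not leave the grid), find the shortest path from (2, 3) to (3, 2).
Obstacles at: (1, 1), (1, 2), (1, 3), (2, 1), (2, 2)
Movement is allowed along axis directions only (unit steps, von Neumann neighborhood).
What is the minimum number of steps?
2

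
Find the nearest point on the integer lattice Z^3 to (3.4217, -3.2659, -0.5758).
(3, -3, -1)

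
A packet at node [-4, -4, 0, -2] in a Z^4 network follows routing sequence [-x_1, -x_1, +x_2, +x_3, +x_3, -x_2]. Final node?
(-6, -4, 2, -2)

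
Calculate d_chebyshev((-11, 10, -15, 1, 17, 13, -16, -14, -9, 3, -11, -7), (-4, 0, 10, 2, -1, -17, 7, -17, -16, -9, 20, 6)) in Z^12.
31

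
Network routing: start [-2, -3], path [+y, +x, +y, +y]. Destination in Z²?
(-1, 0)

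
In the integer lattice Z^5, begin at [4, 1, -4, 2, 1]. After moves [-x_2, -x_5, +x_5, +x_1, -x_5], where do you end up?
(5, 0, -4, 2, 0)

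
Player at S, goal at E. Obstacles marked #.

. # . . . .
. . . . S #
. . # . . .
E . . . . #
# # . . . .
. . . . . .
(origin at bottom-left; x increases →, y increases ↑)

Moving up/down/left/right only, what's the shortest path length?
6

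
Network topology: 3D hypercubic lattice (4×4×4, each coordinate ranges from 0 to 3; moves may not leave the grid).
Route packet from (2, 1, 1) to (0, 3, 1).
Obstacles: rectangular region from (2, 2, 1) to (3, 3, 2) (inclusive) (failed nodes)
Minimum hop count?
4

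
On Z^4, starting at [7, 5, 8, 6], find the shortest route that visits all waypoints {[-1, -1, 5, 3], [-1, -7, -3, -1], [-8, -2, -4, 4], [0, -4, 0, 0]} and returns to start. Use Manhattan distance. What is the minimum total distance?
94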